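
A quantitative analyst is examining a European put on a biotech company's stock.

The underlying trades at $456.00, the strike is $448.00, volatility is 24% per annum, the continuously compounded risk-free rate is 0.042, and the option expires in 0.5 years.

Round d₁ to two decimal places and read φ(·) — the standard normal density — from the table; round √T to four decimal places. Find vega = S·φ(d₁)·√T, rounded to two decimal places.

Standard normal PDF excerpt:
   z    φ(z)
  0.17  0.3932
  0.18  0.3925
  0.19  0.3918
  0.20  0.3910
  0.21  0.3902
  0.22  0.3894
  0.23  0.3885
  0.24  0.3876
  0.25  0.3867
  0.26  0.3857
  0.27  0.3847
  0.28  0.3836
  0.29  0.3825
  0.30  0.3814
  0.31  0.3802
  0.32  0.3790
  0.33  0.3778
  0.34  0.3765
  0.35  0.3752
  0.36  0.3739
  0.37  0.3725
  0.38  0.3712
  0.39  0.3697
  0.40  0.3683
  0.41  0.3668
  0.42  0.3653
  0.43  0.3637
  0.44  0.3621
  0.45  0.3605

122.59

T = 0.5;  σ√T = 0.1697
ln(S/K) + (r + σ²/2)T = ln(456/448) + (0.042 + 0.24²/2)·0.5 = 0.0177 + 0.0354 = 0.0531
d₁ = 0.0531 / 0.1697 = 0.3129 ⇒ 0.31
√T = √0.5 = 0.7071
φ(d₁) = φ(0.31) = 0.3802
vega = S·φ(d₁)·√T = 456·0.3802·0.7071 = 122.5908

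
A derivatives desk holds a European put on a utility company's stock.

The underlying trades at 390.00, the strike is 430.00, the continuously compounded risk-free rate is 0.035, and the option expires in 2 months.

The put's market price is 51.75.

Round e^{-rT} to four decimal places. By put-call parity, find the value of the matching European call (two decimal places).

14.24

e^(−rT) = e^(−0.035·0.1667) = 0.9942
Put-call parity: C − P = S − K·e^(−rT) = 390 − 430·0.9942 = 390 − 427.5060 = -37.5060
C = P + (C − P) = 51.75 + (-37.5060) = 14.2440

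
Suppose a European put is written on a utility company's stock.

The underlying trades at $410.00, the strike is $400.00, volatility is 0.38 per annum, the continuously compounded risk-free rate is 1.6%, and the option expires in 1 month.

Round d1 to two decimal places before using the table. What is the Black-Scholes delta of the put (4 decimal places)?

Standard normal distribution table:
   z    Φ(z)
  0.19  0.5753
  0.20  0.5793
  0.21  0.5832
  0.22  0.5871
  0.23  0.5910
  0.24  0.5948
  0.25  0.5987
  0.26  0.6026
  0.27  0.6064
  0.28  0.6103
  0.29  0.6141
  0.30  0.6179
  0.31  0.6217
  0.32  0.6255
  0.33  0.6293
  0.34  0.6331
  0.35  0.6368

σ√T = 0.38·√0.08333 = 0.1097
d₁ = [ln(410/400) + (0.016 + ½·0.38²)·0.08333] / (σ√T) = (0.0247 + 0.0073) / 0.1097 = 0.2921 ⇒ 0.29
N(d₁) = N(0.29) = 0.6141
Δ_put = N(d₁) − 1 = 0.6141 − 1 = -0.3859

-0.3859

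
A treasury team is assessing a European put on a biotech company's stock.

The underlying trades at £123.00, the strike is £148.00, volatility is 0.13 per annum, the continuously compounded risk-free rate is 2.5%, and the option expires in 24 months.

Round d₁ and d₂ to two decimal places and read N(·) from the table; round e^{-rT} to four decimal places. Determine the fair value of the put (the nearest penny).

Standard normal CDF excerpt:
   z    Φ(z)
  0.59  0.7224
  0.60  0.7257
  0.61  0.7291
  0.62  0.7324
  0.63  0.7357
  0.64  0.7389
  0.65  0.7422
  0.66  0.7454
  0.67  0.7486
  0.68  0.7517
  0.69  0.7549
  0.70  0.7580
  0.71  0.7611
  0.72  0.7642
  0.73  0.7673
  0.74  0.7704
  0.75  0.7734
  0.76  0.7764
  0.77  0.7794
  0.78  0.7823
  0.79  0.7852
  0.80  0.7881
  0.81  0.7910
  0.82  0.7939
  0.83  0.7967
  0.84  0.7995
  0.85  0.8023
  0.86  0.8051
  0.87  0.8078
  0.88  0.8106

£21.27

T = 2;  σ√T = 0.1838
d₁ = [ln(123/148) + (0.025 + 0.13²/2)·2] / 0.1838 = [-0.1850 + 0.0669] / 0.1838 = -0.6425 → -0.64
d₂ = d₁ − σ√T = -0.6425 − 0.1838 = -0.8264 → -0.83
exp(−rT) = exp(−0.025·2) = 0.9512
N(−d₂) = N(0.83) = 0.7967;  N(−d₁) = N(0.64) = 0.7389
P = 148·0.9512·0.7967 − 123·0.7389 = 112.1575 − 90.8847 = 21.2728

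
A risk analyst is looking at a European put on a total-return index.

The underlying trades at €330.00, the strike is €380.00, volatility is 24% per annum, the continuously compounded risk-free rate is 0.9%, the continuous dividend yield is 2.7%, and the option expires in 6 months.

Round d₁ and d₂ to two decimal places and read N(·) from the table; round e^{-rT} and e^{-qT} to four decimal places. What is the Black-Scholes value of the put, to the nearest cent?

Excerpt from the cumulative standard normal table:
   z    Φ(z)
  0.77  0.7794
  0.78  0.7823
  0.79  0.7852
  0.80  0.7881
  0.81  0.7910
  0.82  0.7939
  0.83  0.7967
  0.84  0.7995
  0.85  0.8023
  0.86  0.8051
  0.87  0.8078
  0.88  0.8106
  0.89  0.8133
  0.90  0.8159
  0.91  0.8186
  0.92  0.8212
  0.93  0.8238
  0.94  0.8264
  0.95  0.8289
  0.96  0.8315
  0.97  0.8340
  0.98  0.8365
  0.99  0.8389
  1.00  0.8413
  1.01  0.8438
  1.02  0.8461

σ√T = 0.24·√0.5 = 0.1697
d₁ = [ln(330/380) + (0.009 − 0.027 + 0.24²/2)·0.5] / 0.1697 = [-0.1411 + 0.0054] / 0.1697 = -0.7995 which rounds to -0.80
d₂ = d₁ − σ√T = -0.7995 − 0.1697 = -0.9692 which rounds to -0.97
exp(−qT) = exp(−0.027·0.5) = 0.9866;  exp(−rT) = exp(−0.009·0.5) = 0.9955
P = 380·0.9955·N(0.97) − 330·0.9866·N(0.80) = 380·0.9955·0.8340 − 330·0.9866·0.7881 = 315.4939 − 256.5880 = 58.9058

€58.91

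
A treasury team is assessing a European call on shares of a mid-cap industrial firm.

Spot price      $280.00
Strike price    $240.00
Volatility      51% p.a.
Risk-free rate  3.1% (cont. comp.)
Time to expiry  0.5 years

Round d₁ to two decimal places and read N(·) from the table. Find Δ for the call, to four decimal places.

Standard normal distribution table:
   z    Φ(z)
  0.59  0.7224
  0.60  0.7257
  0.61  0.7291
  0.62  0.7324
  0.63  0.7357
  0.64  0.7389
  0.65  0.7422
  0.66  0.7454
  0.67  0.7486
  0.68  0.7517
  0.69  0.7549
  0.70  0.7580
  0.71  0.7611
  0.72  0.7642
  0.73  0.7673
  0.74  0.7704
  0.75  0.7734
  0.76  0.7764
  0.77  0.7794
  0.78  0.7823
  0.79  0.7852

0.7422

T = 0.5;  σ√T = 0.3606
d₁ = [ln(280/240) + (0.031 + 0.51²/2)·0.5] / 0.3606 = [0.1542 + 0.0805] / 0.3606 = 0.6507 ≈ 0.65
N(d₁) = N(0.65) = 0.7422
Δ_call = N(d₁) = 0.7422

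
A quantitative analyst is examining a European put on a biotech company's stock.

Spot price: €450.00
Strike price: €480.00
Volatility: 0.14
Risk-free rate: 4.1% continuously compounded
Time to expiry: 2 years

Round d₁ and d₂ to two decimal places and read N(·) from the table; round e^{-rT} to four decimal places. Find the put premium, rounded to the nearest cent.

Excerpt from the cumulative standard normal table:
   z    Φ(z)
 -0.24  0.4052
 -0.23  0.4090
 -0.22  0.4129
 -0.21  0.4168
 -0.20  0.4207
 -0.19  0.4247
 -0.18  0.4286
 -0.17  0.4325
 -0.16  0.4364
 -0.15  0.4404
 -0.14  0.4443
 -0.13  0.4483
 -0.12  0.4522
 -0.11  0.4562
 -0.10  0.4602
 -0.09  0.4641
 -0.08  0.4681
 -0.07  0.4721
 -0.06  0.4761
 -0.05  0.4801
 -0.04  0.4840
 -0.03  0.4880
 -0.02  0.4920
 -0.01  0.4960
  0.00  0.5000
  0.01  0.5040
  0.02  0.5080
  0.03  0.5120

σ√T = 0.14·√2 = 0.1980
d₁ = [ln(450/480) + (0.041 + ½·0.14²)·2] / (σ√T) = (-0.0645 + 0.1016) / 0.1980 = 0.1872 → 0.19
d₂ = 0.1872 − 0.1980 = -0.0108 → -0.01
e^(−rT) = e^(−0.041·2) = 0.9213
N(−d₂) = N(0.01) = 0.5040;  N(−d₁) = N(-0.19) = 0.4247
P = 480·0.9213·0.5040 − 450·0.4247 = 222.8809 − 191.1150 = 31.7659

€31.77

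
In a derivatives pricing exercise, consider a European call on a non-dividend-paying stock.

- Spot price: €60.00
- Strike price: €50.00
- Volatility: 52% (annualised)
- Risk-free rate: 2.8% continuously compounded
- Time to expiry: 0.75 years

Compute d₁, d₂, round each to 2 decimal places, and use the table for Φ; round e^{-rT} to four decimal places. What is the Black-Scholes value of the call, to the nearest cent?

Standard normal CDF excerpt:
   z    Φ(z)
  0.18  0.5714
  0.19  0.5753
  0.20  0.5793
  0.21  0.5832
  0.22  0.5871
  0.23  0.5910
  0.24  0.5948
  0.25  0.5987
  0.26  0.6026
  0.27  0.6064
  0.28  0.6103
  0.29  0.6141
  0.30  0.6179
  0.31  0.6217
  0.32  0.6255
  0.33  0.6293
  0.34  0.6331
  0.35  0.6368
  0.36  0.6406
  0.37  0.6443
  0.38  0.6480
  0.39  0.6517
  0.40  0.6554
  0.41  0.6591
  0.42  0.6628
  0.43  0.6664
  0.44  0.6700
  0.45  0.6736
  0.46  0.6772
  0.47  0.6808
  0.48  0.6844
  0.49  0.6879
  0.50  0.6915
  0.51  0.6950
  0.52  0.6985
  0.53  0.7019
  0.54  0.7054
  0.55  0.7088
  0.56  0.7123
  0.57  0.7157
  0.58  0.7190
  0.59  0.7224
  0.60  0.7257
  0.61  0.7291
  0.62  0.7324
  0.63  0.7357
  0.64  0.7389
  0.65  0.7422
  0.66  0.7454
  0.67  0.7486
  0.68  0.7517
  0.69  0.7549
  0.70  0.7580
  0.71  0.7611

€16.17

σ√T = 0.52 × 0.8660 = 0.4503
d₁ = [ln(60/50) + (0.028 + 0.52²/2)·0.75] / 0.4503 = [0.1823 + 0.1224] / 0.4503 = 0.6767 → 0.68
d₂ = d₁ − σ√T = 0.6767 − 0.4503 = 0.2263 → 0.23
e^(−rT) = e^(−0.028·0.75) = 0.9792
C = 60·N(0.68) − 50·0.9792·N(0.23) = 60·0.7517 − 50·0.9792·0.5910 = 45.1020 − 28.9354 = 16.1666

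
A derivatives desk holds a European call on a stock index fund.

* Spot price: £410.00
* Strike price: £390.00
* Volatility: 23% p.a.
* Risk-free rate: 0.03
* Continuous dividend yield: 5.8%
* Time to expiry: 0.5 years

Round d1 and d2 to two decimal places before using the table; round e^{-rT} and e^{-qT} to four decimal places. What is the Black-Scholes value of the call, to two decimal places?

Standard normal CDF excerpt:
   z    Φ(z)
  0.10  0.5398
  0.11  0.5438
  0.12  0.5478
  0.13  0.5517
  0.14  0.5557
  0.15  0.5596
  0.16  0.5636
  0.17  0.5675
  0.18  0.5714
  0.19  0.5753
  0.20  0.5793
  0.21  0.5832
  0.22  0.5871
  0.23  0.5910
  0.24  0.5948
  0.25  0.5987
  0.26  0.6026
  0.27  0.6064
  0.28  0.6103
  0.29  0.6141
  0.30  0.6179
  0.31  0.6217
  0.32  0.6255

σ√T = 0.23 × 0.7071 = 0.1626
d₁ = [ln(410/390) + (0.03 − 0.058 + 0.23²/2)·0.5] / 0.1626 = [0.0500 − 0.0008] / 0.1626 = 0.3027 → 0.30
d₂ = d₁ − σ√T = 0.3027 − 0.1626 = 0.1401 → 0.14
exp(−qT) = exp(−0.058·0.5) = 0.9714;  exp(−rT) = exp(−0.03·0.5) = 0.9851
N(d₁) = N(0.30) = 0.6179;  N(d₂) = N(0.14) = 0.5557
C = 410·0.9714·0.6179 − 390·0.9851·0.5557 = 246.0935 − 213.4938 = 32.5997

£32.60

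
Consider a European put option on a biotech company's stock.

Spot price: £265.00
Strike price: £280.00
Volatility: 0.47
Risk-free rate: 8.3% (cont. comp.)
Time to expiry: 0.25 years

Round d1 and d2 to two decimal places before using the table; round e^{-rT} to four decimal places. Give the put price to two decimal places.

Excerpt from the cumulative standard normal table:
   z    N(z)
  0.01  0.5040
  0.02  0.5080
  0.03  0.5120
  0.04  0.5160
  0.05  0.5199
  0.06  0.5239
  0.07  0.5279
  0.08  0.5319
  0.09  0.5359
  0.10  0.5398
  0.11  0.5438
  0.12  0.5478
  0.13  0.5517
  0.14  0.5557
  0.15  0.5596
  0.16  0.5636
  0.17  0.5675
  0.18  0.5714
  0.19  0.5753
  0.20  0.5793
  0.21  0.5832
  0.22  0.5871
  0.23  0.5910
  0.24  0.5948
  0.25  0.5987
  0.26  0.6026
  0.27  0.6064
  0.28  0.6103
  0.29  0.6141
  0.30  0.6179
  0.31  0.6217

σ√T = 0.47·√0.25 = 0.2350
d₁ = [ln(265/280) + (0.083 + ½·0.47²)·0.25] / (σ√T) = (-0.0551 + 0.0484) / 0.2350 = -0.0285 ≈ -0.03
d₂ = -0.0285 − 0.2350 = -0.2635 ≈ -0.26
exp(−rT) = exp(−0.083·0.25) = 0.9795
N(−d₂) = N(0.26) = 0.6026;  N(−d₁) = N(0.03) = 0.5120
P = 280·0.9795·0.6026 − 265·0.5120 = 165.2691 − 135.6800 = 29.5891

£29.59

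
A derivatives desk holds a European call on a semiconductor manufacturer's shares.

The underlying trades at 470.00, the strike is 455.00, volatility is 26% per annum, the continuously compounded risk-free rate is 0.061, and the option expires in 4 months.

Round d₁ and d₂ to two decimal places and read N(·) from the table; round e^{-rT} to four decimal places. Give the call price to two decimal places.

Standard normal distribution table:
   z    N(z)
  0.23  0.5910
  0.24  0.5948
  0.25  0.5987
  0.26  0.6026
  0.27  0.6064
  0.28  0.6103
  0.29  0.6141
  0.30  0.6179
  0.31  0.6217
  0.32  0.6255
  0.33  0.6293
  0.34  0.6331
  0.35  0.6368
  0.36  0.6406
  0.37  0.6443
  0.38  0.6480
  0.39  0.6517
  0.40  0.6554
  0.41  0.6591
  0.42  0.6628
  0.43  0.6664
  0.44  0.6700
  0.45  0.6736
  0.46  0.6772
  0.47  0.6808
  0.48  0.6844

41.10

σ√T = 0.26 × 0.5774 = 0.1501
d₁ = [ln(470/455) + (0.061 + 0.26²/2)·0.3333] / 0.1501 = [0.0324 + 0.0316] / 0.1501 = 0.4266 which rounds to 0.43
d₂ = d₁ − σ√T = 0.4266 − 0.1501 = 0.2765 which rounds to 0.28
e^(−rT) = e^(−0.061·0.3333) = 0.9799
N(d₁) = N(0.43) = 0.6664;  N(d₂) = N(0.28) = 0.6103
C = 470·0.6664 − 455·0.9799·0.6103 = 313.2080 − 272.1050 = 41.1030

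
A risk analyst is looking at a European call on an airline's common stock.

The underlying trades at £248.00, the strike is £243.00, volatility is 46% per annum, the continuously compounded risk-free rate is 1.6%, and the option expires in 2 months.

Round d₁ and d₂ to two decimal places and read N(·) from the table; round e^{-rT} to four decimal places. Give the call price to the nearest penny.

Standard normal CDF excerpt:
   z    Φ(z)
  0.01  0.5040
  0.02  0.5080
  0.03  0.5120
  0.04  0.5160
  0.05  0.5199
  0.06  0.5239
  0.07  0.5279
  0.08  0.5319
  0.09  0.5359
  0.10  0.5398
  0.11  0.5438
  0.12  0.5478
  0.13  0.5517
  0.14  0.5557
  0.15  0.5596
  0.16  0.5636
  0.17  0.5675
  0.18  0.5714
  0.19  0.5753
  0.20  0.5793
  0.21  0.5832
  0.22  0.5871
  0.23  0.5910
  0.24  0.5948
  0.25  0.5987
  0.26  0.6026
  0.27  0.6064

σ√T = 0.46 × 0.4082 = 0.1878
d₁ = [ln(248/243) + (0.016 + 0.46²/2)·0.1667] / 0.1878 = [0.0204 + 0.0203] / 0.1878 = 0.2166 ⇒ 0.22
d₂ = d₁ − σ√T = 0.2166 − 0.1878 = 0.0288 ⇒ 0.03
e^(−rT) = e^(−0.016·0.1667) = 0.9973
N(d₁) = N(0.22) = 0.5871;  N(d₂) = N(0.03) = 0.5120
C = 248·0.5871 − 243·0.9973·0.5120 = 145.6008 − 124.0801 = 21.5207

£21.52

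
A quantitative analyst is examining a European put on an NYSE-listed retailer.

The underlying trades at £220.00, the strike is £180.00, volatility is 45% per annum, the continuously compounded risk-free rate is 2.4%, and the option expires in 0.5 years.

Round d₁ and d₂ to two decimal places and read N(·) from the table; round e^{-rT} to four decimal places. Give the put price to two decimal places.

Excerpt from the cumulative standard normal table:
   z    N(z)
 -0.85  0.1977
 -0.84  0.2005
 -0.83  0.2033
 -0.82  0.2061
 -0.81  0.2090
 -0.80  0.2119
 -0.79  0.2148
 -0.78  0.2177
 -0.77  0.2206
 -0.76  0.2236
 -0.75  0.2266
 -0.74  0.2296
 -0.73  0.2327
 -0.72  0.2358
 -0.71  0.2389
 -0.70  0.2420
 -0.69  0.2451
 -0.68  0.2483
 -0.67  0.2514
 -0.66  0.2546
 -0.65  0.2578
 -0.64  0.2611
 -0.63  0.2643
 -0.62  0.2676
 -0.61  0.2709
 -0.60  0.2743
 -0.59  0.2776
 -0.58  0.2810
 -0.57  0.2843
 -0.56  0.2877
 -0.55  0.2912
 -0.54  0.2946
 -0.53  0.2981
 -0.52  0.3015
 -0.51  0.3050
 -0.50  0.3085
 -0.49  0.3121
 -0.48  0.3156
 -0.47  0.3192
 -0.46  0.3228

T = 0.5;  σ√T = 0.3182
d₁ = [ln(220/180) + (0.024 + 0.45²/2)·0.5] / 0.3182 = [0.2007 + 0.0626] / 0.3182 = 0.8275 → 0.83
d₂ = d₁ − σ√T = 0.8275 − 0.3182 = 0.5093 → 0.51
e^(−rT) = e^(−0.024·0.5) = 0.9881
N(−d₂) = N(-0.51) = 0.3050;  N(−d₁) = N(-0.83) = 0.2033
P = 180·0.9881·0.3050 − 220·0.2033 = 54.2467 − 44.7260 = 9.5207

£9.52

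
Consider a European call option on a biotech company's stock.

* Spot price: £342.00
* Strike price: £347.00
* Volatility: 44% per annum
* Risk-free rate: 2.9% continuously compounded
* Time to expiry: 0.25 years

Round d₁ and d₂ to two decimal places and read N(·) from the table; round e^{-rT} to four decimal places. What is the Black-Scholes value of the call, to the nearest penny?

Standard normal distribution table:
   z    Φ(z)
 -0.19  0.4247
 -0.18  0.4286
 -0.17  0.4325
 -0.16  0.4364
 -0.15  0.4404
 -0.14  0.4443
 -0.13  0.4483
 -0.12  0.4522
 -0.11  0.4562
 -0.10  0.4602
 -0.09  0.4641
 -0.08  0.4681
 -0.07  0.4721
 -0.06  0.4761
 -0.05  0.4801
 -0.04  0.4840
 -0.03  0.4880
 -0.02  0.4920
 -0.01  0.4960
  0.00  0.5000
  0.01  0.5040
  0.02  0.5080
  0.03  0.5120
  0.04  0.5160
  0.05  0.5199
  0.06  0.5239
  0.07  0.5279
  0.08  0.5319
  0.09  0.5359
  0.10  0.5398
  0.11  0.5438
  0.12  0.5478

£28.85

T = 0.25;  σ√T = 0.2200
ln(S/K) + (r + σ²/2)T = ln(342/347) + (0.029 + 0.44²/2)·0.25 = -0.0145 + 0.0314 = 0.0169
d₁ = 0.0169 / 0.2200 = 0.0770 → 0.08
d₂ = d₁ − σ√T = 0.0770 − 0.2200 = -0.1430 → -0.14
e^(−rT) = e^(−0.029·0.25) = 0.9928
C = 342·N(0.08) − 347·0.9928·N(-0.14) = 342·0.5319 − 347·0.9928·0.4443 = 181.9098 − 153.0621 = 28.8477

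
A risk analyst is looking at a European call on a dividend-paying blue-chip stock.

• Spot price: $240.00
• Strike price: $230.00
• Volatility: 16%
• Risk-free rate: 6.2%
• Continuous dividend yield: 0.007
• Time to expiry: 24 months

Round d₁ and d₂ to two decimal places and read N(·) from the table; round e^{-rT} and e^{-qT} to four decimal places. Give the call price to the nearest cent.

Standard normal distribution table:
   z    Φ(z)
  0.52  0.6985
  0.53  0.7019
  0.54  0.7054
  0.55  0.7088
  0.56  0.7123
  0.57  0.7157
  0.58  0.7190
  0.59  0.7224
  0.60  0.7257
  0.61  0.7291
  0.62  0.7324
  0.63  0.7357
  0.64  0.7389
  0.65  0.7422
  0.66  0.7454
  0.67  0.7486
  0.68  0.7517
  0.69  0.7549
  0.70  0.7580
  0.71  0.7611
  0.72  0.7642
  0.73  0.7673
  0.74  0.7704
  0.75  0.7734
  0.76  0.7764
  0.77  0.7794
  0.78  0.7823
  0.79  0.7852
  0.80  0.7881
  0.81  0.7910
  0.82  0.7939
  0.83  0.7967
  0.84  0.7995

$41.10

T = 2;  σ√T = 0.2263
d₁ = [ln(240/230) + (0.062 − 0.007 + 0.16²/2)·2] / 0.2263 = [0.0426 + 0.1356] / 0.2263 = 0.7874 ≈ 0.79
d₂ = d₁ − σ√T = 0.7874 − 0.2263 = 0.5611 ≈ 0.56
e^(−qT) = e^(−0.007·2) = 0.9861;  e^(−rT) = e^(−0.062·2) = 0.8834
N(d₁) = N(0.79) = 0.7852;  N(d₂) = N(0.56) = 0.7123
C = 240·0.9861·0.7852 − 230·0.8834·0.7123 = 185.8286 − 144.7265 = 41.1020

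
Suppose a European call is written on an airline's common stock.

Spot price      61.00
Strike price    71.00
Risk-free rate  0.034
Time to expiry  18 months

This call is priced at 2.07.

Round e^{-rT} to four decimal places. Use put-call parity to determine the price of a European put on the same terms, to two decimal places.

8.54

exp(−rT) = exp(−0.034·1.5) = 0.9503
Put-call parity: C − P = S − K·e^(−rT) = 61 − 71·0.9503 = 61 − 67.4713 = -6.4713
P = C − (C − P) = 2.07 − (-6.4713) = 8.5413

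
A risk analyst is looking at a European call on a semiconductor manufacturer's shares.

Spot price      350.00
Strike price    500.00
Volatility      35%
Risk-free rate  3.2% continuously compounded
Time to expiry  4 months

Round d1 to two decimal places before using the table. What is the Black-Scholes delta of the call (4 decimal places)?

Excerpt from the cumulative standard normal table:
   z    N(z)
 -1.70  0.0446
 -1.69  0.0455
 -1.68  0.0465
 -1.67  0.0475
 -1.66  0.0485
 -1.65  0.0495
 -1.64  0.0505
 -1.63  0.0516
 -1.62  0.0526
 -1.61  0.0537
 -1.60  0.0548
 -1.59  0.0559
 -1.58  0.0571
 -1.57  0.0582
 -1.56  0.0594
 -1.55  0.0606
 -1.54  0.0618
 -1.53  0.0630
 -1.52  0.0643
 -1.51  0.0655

σ√T = 0.35·√0.3333 = 0.2021
d₁ = [ln(350/500) + (0.032 + ½·0.35²)·0.3333] / (σ√T) = (-0.3567 + 0.0311) / 0.2021 = -1.6113 ⇒ -1.61
N(d₁) = N(-1.61) = 0.0537
Δ_call = N(d₁) = 0.0537

0.0537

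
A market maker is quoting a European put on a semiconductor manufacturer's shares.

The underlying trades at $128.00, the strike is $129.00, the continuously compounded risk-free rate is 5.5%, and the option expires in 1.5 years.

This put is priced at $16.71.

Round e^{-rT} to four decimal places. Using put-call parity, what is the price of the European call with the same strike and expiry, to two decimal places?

e^(−rT) = e^(−0.055·1.5) = 0.9208
Put-call parity: C − P = S − K·e^(−rT) = 128 − 129·0.9208 = 128 − 118.7832 = 9.2168
C = P + (C − P) = 16.71 + (9.2168) = 25.9268

$25.93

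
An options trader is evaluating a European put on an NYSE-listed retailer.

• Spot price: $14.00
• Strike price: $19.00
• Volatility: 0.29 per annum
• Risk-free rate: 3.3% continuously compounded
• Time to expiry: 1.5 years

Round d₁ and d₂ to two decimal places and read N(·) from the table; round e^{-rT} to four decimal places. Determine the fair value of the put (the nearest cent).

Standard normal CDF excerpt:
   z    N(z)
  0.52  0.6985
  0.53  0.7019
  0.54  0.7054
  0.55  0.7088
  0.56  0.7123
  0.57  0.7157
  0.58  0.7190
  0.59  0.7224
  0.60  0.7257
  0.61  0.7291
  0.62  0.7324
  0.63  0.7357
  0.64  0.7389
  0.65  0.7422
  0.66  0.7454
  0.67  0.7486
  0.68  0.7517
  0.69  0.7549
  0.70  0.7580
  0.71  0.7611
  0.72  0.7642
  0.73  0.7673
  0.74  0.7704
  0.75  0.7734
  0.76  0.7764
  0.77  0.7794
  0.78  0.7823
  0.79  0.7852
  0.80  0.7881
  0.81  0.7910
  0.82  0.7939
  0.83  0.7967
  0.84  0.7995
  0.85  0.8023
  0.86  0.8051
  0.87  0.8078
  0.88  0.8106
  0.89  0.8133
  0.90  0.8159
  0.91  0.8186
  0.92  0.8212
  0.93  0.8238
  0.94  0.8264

T = 1.5;  σ√T = 0.3552
ln(S/K) + (r + σ²/2)T = ln(14/19) + (0.033 + 0.29²/2)·1.5 = -0.3054 + 0.1126 = -0.1928
d₁ = -0.1928 / 0.3552 = -0.5428 ≈ -0.54
d₂ = d₁ − σ√T = -0.5428 − 0.3552 = -0.8980 ≈ -0.90
e^(−rT) = e^(−0.033·1.5) = 0.9517
P = 19·0.9517·N(0.90) − 14·N(0.54) = 19·0.9517·0.8159 − 14·0.7054 = 14.7533 − 9.8756 = 4.8777

$4.88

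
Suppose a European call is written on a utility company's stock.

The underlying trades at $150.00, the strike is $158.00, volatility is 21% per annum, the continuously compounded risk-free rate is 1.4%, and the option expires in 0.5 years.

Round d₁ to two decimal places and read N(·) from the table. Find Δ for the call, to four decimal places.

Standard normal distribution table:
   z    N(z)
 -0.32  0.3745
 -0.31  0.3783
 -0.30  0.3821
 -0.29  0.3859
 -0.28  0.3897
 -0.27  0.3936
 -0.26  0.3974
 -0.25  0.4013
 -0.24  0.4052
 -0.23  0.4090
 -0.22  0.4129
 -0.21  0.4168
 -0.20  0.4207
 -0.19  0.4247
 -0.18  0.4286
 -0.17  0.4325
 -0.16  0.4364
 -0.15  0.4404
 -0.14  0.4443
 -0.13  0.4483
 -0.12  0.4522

0.4090

T = 0.5;  σ√T = 0.1485
d₁ = [ln(150/158) + (0.014 + 0.21²/2)·0.5] / 0.1485 = [-0.0520 + 0.0180] / 0.1485 = -0.2285 → -0.23
N(d₁) = N(-0.23) = 0.4090
Δ_call = N(d₁) = 0.4090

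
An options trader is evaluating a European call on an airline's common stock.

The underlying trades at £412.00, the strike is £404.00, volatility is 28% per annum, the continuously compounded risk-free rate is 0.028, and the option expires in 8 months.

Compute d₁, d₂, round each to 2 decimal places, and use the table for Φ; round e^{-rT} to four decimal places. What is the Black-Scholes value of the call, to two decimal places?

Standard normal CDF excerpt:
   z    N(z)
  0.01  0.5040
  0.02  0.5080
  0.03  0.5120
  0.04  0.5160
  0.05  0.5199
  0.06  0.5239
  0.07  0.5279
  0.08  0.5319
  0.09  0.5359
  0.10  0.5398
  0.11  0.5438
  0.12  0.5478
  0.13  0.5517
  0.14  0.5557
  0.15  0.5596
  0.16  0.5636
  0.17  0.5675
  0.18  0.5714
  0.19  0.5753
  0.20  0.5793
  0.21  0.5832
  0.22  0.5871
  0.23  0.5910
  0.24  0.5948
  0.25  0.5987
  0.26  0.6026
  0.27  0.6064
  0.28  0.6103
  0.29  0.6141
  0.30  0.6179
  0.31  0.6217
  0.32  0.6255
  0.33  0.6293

T = 0.6667;  σ√T = 0.2286
d₁ = [ln(412/404) + (0.028 + ½·0.28²)·0.6667] / (σ√T) = (0.0196 + 0.0448) / 0.2286 = 0.2817 ⇒ 0.28
d₂ = 0.2817 − 0.2286 = 0.0531 ⇒ 0.05
e^(−rT) = e^(−0.028·0.6667) = 0.9815
C = 412·N(0.28) − 404·0.9815·N(0.05) = 412·0.6103 − 404·0.9815·0.5199 = 251.4436 − 206.1539 = 45.2897

£45.29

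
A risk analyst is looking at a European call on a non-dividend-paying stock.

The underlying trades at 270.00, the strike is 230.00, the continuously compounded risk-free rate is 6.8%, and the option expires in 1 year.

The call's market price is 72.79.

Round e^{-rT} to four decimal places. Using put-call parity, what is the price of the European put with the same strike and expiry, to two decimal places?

17.68

e^(−rT) = e^(−0.068·1) = 0.9343
Put-call parity: C − P = S − K·e^(−rT) = 270 − 230·0.9343 = 270 − 214.8890 = 55.1110
P = C − (C − P) = 72.79 − (55.1110) = 17.6790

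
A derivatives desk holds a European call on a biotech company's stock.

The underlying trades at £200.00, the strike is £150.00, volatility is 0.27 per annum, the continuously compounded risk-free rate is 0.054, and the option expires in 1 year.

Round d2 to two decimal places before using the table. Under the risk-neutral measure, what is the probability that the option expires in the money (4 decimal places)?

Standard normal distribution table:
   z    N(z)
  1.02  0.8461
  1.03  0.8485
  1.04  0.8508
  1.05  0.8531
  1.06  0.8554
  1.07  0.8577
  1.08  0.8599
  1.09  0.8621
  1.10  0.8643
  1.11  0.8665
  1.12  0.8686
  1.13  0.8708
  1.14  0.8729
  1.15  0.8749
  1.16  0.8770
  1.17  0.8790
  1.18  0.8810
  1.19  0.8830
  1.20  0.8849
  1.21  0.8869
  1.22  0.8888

0.8708

σ√T = 0.27·√1 = 0.2700
ln(S/K) + (r + σ²/2)T = ln(200/150) + (0.054 + 0.27²/2)·1 = 0.2877 + 0.0905 = 0.3781
d₁ = 0.3781 / 0.2700 = 1.4005 ⇒ 1.40
d₂ = d₁ − σ√T = 1.4005 − 0.2700 = 1.1305 ⇒ 1.13
Risk-neutral Pr[S_T > K] = N(d₂) = N(1.13) = 0.8708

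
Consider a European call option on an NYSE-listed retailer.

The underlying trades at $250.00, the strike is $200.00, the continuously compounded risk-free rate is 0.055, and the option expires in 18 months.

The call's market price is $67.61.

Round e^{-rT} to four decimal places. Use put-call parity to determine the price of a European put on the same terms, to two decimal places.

exp(−rT) = exp(−0.055·1.5) = 0.9208
Put-call parity: C − P = S − K·e^(−rT) = 250 − 200·0.9208 = 250 − 184.1600 = 65.8400
P = C − (C − P) = 67.61 − (65.8400) = 1.7700

$1.77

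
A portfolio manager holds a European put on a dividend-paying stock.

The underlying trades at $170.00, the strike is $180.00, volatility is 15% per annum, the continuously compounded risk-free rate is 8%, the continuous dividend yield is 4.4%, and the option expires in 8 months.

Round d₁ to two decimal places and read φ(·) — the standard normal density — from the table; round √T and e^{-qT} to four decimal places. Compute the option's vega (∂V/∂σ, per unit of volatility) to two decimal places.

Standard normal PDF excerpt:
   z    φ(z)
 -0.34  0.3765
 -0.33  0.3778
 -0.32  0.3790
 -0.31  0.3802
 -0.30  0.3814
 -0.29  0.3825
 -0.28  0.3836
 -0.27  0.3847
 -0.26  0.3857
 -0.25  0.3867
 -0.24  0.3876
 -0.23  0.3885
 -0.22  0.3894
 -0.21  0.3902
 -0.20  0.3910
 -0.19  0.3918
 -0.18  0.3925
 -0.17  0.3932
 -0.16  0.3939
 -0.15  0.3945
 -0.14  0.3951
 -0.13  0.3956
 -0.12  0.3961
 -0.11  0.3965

σ√T = 0.15·√0.6667 = 0.1225
d₁ = [ln(170/180) + (0.08 − 0.044 + 0.15²/2)·0.6667] / 0.1225 = [-0.0572 + 0.0315] / 0.1225 = -0.2095 ⇒ -0.21
√T = √0.6667 = 0.8165
φ(d₁) = φ(-0.21) = 0.3902
exp(−qT) = exp(−0.044·0.6667) = 0.9711
vega = S·exp(−qT)·φ(d₁)·√T = 170·0.9711·0.3902·0.8165 = 52.5964

52.60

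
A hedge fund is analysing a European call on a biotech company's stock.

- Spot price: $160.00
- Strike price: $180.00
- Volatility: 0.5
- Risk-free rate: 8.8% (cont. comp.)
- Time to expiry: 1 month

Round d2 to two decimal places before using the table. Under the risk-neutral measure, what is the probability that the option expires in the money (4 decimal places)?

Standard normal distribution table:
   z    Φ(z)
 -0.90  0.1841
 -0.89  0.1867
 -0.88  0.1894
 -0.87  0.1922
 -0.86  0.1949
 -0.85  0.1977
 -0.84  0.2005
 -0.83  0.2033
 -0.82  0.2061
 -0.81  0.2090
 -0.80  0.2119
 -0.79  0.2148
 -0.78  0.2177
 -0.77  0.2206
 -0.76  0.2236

T = 0.08333;  σ√T = 0.1443
d₁ = [ln(160/180) + (0.088 + 0.5²/2)·0.08333] / 0.1443 = [-0.1178 + 0.0177] / 0.1443 = -0.6930 ≈ -0.69
d₂ = d₁ − σ√T = -0.6930 − 0.1443 = -0.8374 ≈ -0.84
Pr(exercise) under Q = N(d₂) = 0.2005

0.2005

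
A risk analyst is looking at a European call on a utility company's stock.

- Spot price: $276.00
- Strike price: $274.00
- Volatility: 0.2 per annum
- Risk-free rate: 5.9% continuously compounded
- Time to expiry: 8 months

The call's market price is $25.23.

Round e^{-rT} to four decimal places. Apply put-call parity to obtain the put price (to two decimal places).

$12.65

e^(−rT) = e^(−0.059·0.6667) = 0.9614
Put-call parity: C − P = S − K·e^(−rT) = 276 − 274·0.9614 = 276 − 263.4236 = 12.5764
P = C − (C − P) = 25.23 − (12.5764) = 12.6536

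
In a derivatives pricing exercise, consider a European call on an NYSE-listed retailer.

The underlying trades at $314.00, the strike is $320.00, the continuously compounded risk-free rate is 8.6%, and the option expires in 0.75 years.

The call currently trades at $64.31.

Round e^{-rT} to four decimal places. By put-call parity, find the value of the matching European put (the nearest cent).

e^(−rT) = e^(−0.086·0.75) = 0.9375
Put-call parity: C − P = S − K·e^(−rT) = 314 − 320·0.9375 = 314 − 300.0000 = 14.0000
P = C − (C − P) = 64.31 − (14.0000) = 50.3100

$50.31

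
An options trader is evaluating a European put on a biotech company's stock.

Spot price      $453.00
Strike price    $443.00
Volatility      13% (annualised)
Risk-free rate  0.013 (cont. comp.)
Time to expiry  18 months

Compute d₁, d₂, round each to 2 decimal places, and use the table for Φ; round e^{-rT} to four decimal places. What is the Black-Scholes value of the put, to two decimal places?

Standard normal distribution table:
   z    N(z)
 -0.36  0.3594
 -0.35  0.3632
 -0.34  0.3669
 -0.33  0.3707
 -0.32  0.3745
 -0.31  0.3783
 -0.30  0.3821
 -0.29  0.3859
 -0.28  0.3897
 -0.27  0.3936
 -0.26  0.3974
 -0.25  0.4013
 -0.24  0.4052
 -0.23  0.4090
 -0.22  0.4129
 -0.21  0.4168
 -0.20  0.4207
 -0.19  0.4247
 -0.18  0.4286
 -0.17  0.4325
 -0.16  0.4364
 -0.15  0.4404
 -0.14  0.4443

σ√T = 0.13 × 1.2247 = 0.1592
d₁ = [ln(453/443) + (0.013 + 0.13²/2)·1.5] / 0.1592 = [0.0223 + 0.0322] / 0.1592 = 0.3423 which rounds to 0.34
d₂ = d₁ − σ√T = 0.3423 − 0.1592 = 0.1831 which rounds to 0.18
exp(−rT) = exp(−0.013·1.5) = 0.9807
P = 443·0.9807·N(-0.18) − 453·N(-0.34) = 443·0.9807·0.4286 − 453·0.3669 = 186.2053 − 166.2057 = 19.9996

$20.00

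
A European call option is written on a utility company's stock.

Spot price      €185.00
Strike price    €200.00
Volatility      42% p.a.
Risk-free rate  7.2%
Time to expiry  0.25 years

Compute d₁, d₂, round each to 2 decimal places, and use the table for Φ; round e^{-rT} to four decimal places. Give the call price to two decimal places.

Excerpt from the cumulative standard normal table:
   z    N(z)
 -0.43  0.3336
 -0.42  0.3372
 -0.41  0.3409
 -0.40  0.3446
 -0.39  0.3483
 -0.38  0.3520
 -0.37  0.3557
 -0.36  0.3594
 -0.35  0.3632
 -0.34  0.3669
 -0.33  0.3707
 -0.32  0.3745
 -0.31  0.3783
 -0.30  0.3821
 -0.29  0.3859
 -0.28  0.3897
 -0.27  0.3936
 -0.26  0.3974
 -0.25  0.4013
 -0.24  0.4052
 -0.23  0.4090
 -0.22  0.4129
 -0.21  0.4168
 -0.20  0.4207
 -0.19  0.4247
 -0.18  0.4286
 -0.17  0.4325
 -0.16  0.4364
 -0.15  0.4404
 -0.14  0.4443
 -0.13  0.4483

€10.87

T = 0.25;  σ√T = 0.2100
d₁ = [ln(185/200) + (0.072 + 0.42²/2)·0.25] / 0.2100 = [-0.0780 + 0.0400] / 0.2100 = -0.1805 → -0.18
d₂ = d₁ − σ√T = -0.1805 − 0.2100 = -0.3905 → -0.39
exp(−rT) = exp(−0.072·0.25) = 0.9822
N(d₁) = N(-0.18) = 0.4286;  N(d₂) = N(-0.39) = 0.3483
C = 185·0.4286 − 200·0.9822·0.3483 = 79.2910 − 68.4201 = 10.8709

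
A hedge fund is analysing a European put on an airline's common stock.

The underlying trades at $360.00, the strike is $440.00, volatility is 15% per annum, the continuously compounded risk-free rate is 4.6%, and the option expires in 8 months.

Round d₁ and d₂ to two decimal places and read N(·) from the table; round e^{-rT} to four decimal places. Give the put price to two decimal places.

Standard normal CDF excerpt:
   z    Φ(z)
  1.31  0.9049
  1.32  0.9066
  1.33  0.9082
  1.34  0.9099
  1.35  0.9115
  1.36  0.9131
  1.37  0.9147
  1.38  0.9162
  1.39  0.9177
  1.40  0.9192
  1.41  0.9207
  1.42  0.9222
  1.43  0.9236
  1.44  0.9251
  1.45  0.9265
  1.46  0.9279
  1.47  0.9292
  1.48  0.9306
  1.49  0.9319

$68.40

σ√T = 0.15 × 0.8165 = 0.1225
d₁ = [ln(360/440) + (0.046 + 0.15²/2)·0.6667] / 0.1225 = [-0.2007 + 0.0382] / 0.1225 = -1.3268 ≈ -1.33
d₂ = d₁ − σ√T = -1.3268 − 0.1225 = -1.4493 ≈ -1.45
e^(−rT) = e^(−0.046·0.6667) = 0.9698
P = 440·0.9698·N(1.45) − 360·N(1.33) = 440·0.9698·0.9265 − 360·0.9082 = 395.3487 − 326.9520 = 68.3967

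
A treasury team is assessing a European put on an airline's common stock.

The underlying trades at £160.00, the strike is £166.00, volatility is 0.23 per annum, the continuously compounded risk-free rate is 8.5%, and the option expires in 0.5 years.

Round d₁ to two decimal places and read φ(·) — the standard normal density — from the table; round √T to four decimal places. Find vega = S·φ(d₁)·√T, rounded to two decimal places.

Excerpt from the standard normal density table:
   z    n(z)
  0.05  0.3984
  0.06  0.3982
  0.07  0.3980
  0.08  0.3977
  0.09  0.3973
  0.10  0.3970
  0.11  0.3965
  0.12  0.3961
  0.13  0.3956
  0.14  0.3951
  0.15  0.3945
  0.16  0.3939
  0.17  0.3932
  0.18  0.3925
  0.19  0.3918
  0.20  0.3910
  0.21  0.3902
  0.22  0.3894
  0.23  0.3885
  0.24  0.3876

σ√T = 0.23·√0.5 = 0.1626
d₁ = [ln(160/166) + (0.085 + ½·0.23²)·0.5] / (σ√T) = (-0.0368 + 0.0557) / 0.1626 = 0.1163 ⇒ 0.12
√T = √0.5 = 0.7071
φ(d₁) = φ(0.12) = 0.3961
vega = S·φ(d₁)·√T = 160·0.3961·0.7071 = 44.8132

44.81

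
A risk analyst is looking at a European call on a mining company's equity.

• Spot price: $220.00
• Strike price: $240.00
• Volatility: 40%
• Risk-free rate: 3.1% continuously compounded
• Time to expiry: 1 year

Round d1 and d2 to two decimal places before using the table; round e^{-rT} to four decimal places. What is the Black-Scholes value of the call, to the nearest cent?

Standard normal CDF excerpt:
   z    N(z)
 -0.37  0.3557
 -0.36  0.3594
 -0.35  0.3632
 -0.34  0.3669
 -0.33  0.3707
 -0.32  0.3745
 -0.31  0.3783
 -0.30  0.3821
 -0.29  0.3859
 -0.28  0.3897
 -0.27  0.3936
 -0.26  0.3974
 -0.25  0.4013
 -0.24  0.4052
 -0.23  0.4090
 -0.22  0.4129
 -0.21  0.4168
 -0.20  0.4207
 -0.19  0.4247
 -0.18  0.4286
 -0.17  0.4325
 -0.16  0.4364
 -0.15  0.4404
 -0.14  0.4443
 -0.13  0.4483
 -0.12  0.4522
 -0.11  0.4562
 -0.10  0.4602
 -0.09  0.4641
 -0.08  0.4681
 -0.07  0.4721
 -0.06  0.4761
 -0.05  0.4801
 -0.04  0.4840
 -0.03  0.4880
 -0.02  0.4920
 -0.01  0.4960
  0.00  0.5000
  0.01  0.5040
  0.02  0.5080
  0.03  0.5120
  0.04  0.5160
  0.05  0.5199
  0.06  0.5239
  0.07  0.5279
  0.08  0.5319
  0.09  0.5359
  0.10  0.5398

σ√T = 0.4 × 1.0000 = 0.4000
ln(S/K) + (r + σ²/2)T = ln(220/240) + (0.031 + 0.4²/2)·1 = -0.0870 + 0.1110 = 0.0240
d₁ = 0.0240 / 0.4000 = 0.0600 ≈ 0.06
d₂ = d₁ − σ√T = 0.0600 − 0.4000 = -0.3400 ≈ -0.34
e^(−rT) = e^(−0.031·1) = 0.9695
N(d₁) = N(0.06) = 0.5239;  N(d₂) = N(-0.34) = 0.3669
C = 220·0.5239 − 240·0.9695·0.3669 = 115.2580 − 85.3703 = 29.8877

$29.89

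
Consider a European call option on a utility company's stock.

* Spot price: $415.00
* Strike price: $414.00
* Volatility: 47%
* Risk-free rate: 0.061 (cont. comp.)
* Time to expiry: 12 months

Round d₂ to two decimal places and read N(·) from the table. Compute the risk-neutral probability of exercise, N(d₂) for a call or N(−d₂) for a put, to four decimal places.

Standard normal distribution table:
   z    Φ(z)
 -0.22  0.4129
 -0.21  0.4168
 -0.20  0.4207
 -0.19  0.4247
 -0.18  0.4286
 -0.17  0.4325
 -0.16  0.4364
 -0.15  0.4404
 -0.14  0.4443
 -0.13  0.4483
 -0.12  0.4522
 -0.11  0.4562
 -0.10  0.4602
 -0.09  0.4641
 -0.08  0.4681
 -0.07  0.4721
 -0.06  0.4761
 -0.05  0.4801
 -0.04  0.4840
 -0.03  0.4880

T = 1;  σ√T = 0.4700
d₁ = [ln(415/414) + (0.061 + 0.47²/2)·1] / 0.4700 = [0.0024 + 0.1714] / 0.4700 = 0.3699 ≈ 0.37
d₂ = d₁ − σ√T = 0.3699 − 0.4700 = -0.1001 ≈ -0.10
Pr(exercise) under Q = N(d₂) = 0.4602

0.4602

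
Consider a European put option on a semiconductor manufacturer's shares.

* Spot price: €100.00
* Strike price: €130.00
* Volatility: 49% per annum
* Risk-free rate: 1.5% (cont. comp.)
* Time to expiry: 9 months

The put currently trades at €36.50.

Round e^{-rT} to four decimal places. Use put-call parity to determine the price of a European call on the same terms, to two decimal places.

e^(−rT) = e^(−0.015·0.75) = 0.9888
Put-call parity: C − P = S − K·e^(−rT) = 100 − 130·0.9888 = 100 − 128.5440 = -28.5440
C = P + (C − P) = 36.50 + (-28.5440) = 7.9560

€7.96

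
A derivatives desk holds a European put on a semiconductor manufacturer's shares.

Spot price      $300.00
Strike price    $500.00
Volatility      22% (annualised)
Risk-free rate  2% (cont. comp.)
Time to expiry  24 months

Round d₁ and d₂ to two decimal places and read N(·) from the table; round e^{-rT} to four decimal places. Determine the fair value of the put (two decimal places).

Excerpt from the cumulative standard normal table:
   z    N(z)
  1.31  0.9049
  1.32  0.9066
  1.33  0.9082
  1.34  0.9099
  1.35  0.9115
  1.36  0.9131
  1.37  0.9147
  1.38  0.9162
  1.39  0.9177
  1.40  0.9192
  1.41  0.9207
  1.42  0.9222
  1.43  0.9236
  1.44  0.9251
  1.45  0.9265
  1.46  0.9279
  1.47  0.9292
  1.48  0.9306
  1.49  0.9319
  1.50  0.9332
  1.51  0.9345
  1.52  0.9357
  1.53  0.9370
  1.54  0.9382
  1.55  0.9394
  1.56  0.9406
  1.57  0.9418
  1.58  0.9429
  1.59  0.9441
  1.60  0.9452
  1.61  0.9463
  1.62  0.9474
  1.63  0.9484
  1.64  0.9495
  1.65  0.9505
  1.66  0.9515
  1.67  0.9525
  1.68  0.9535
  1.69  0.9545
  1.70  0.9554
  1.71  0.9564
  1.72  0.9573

$183.65

σ√T = 0.22·√2 = 0.3111
d₁ = [ln(300/500) + (0.02 + ½·0.22²)·2] / (σ√T) = (-0.5108 + 0.0884) / 0.3111 = -1.3577 ⇒ -1.36
d₂ = -1.3577 − 0.3111 = -1.6689 ⇒ -1.67
exp(−rT) = exp(−0.02·2) = 0.9608
N(−d₂) = N(1.67) = 0.9525;  N(−d₁) = N(1.36) = 0.9131
P = 500·0.9608·0.9525 − 300·0.9131 = 457.5810 − 273.9300 = 183.6510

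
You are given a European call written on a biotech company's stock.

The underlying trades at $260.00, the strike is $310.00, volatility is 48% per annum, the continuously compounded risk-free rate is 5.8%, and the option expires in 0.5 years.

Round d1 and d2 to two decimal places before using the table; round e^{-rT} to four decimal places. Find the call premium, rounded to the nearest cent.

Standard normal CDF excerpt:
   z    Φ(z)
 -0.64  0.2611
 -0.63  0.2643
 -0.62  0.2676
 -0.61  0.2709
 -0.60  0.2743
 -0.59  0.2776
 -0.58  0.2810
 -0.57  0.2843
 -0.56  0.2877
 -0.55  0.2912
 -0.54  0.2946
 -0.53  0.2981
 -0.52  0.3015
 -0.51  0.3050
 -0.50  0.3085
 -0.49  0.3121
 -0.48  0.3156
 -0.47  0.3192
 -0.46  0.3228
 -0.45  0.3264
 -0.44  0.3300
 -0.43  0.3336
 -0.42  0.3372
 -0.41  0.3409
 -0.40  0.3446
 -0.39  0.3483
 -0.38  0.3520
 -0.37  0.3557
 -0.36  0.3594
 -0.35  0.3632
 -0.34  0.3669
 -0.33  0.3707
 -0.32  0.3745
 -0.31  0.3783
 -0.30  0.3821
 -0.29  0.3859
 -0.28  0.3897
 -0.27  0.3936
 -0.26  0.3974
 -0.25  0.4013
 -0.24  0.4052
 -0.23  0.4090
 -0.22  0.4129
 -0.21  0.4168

σ√T = 0.48 × 0.7071 = 0.3394
d₁ = [ln(260/310) + (0.058 + ½·0.48²)·0.5] / (σ√T) = (-0.1759 + 0.0866) / 0.3394 = -0.2631 ≈ -0.26
d₂ = -0.2631 − 0.3394 = -0.6025 ≈ -0.60
e^(−rT) = e^(−0.058·0.5) = 0.9714
N(d₁) = N(-0.26) = 0.3974;  N(d₂) = N(-0.60) = 0.2743
C = 260·0.3974 − 310·0.9714·0.2743 = 103.3240 − 82.6011 = 20.7229

$20.72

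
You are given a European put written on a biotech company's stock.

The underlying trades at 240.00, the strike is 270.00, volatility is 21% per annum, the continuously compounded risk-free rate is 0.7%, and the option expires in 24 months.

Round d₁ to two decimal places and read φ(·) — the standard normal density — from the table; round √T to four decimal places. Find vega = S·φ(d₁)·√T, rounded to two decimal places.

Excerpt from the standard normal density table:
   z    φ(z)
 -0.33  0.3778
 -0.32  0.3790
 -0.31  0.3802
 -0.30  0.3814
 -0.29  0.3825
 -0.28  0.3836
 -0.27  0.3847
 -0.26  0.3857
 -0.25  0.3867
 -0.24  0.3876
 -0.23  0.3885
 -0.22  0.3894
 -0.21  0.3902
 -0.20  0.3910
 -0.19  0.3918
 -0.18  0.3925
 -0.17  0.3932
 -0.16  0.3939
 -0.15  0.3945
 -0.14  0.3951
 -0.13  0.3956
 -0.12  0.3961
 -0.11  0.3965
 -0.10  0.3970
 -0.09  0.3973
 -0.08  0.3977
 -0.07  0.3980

σ√T = 0.21 × 1.4142 = 0.2970
d₁ = [ln(240/270) + (0.007 + ½·0.21²)·2] / (σ√T) = (-0.1178 + 0.0581) / 0.2970 = -0.2010 → -0.20
√T = √2 = 1.4142
φ(d₁) = φ(-0.20) = 0.3910
vega = S·φ(d₁)·√T = 240·0.3910·1.4142 = 132.7085
(The call has the same vega.)

132.71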